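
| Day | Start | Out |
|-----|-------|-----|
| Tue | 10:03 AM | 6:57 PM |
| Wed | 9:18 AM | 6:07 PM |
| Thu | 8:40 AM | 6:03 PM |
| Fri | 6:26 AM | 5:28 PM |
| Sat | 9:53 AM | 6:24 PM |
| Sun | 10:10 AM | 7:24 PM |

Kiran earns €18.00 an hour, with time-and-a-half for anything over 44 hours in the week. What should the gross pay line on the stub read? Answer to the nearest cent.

Tue: 10:03 AM–6:57 PM = 8 h 54 min
Wed: 9:18 AM–6:07 PM = 8 h 49 min
Thu: 8:40 AM–6:03 PM = 9 h 23 min
Fri: 6:26 AM–5:28 PM = 11 h 2 min
Sat: 9:53 AM–6:24 PM = 8 h 31 min
Sun: 10:10 AM–7:24 PM = 9 h 14 min
Total worked: 55 h 53 min = 3353 min.
Regular 44 h 0 min = 2640 min at €18.00/h; overtime 11 h 53 min = 713 min at €27.00/h.
Pay = (2640 × €18.00 + 713 × €27.00) ÷ 60 = €1112.85.

€1112.85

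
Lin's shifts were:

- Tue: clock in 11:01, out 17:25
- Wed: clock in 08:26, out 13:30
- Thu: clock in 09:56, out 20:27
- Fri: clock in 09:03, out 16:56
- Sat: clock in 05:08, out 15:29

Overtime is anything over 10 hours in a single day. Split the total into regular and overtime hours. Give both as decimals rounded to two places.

Tue: 11:01–17:25 = 6 h 24 min
Wed: 08:26–13:30 = 5 h 4 min
Thu: 09:56–20:27 = 10 h 31 min
Fri: 09:03–16:56 = 7 h 53 min
Sat: 05:08–15:29 = 10 h 21 min
Tue reg 6 h 24 min / OT 0 h 0 min; Wed reg 5 h 4 min / OT 0 h 0 min; Thu reg 10 h 0 min / OT 0 h 31 min; Fri reg 7 h 53 min / OT 0 h 0 min; Sat reg 10 h 0 min / OT 0 h 21 min.
Totals: regular 39 h 21 min, overtime 0 h 52 min.

Regular 39.35 hours, overtime 0.87 hours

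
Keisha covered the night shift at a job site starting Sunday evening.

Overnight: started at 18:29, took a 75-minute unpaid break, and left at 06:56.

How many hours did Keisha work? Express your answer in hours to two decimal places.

11.20 hours

Overnight: 18:29 → midnight = 5 h 31 min; midnight → 06:56 = 6 h 56 min; span 12 h 27 min; less 75 min break → 11 h 12 min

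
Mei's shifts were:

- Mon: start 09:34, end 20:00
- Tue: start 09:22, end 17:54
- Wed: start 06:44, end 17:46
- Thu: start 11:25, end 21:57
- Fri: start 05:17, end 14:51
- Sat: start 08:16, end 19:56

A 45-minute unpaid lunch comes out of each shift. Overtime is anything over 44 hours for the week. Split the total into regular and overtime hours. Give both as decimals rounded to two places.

Mon: 09:34–20:00 = 10 h 26 min; less 45 min break → 9 h 41 min
Tue: 09:22–17:54 = 8 h 32 min; less 45 min break → 7 h 47 min
Wed: 06:44–17:46 = 11 h 2 min; less 45 min break → 10 h 17 min
Thu: 11:25–21:57 = 10 h 32 min; less 45 min break → 9 h 47 min
Fri: 05:17–14:51 = 9 h 34 min; less 45 min break → 8 h 49 min
Sat: 08:16–19:56 = 11 h 40 min; less 45 min break → 10 h 55 min
Total worked: 57 h 16 min = 57.27 h.
Threshold 44 h → overtime 13 h 16 min, regular 44 h 0 min.

Regular 44.00 hours, overtime 13.27 hours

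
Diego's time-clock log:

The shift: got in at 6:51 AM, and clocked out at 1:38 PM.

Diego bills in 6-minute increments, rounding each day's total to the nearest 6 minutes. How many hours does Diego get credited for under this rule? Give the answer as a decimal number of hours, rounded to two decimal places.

The shift: 6:51 AM–1:38 PM = 6 h 47 min → rounds to 6 h 48 min

6.80 hours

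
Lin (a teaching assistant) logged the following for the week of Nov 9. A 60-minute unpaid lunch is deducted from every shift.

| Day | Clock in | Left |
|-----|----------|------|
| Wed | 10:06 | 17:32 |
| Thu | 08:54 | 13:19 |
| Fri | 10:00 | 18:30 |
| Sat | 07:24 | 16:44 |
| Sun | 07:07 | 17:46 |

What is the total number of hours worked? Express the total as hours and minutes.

Wed: 10:06–17:32 = 7 h 26 min; less 60 min break → 6 h 26 min
Thu: 08:54–13:19 = 4 h 25 min; less 60 min break → 3 h 25 min
Fri: 10:00–18:30 = 8 h 30 min; less 60 min break → 7 h 30 min
Sat: 07:24–16:44 = 9 h 20 min; less 60 min break → 8 h 20 min
Sun: 07:07–17:46 = 10 h 39 min; less 60 min break → 9 h 39 min
Total: 6 h 26 min + 3 h 25 min + 7 h 30 min + 8 h 20 min + 9 h 39 min = 35 h 20 min.

35 h 20 min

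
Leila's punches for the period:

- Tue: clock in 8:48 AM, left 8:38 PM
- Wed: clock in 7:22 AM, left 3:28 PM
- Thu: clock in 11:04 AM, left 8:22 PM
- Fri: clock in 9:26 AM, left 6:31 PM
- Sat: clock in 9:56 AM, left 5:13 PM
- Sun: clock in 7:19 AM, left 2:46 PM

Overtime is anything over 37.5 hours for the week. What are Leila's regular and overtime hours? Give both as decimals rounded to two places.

Tue: 8:48 AM–8:38 PM = 11 h 50 min
Wed: 7:22 AM–3:28 PM = 8 h 6 min
Thu: 11:04 AM–8:22 PM = 9 h 18 min
Fri: 9:26 AM–6:31 PM = 9 h 5 min
Sat: 9:56 AM–5:13 PM = 7 h 17 min
Sun: 7:19 AM–2:46 PM = 7 h 27 min
Total worked: 53 h 3 min = 53.05 h.
Threshold 37.5 h → overtime 15 h 33 min, regular 37 h 30 min.

Regular 37.50 hours, overtime 15.55 hours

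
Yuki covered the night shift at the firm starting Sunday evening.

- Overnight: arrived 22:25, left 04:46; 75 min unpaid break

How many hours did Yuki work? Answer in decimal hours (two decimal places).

Overnight: 22:25 → midnight = 1 h 35 min; midnight → 04:46 = 4 h 46 min; span 6 h 21 min; less 75 min break → 5 h 6 min

5.10 hours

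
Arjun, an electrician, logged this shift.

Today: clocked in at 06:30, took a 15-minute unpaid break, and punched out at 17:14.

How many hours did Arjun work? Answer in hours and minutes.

Today: 06:30–17:14 = 10 h 44 min; less 15 min break → 10 h 29 min

10 h 29 min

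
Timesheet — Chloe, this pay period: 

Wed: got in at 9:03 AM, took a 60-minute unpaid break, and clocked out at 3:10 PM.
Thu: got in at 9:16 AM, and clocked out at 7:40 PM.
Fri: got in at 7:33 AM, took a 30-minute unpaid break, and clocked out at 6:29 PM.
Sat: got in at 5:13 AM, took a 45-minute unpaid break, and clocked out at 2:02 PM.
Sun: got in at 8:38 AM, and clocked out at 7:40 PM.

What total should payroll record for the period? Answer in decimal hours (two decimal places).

Wed: 9:03 AM–3:10 PM = 6 h 7 min; less 60 min break → 5 h 7 min
Thu: 9:16 AM–7:40 PM = 10 h 24 min
Fri: 7:33 AM–6:29 PM = 10 h 56 min; less 30 min break → 10 h 26 min
Sat: 5:13 AM–2:02 PM = 8 h 49 min; less 45 min break → 8 h 4 min
Sun: 8:38 AM–7:40 PM = 11 h 2 min
Total: 5 h 7 min + 10 h 24 min + 10 h 26 min + 8 h 4 min + 11 h 2 min = 45 h 3 min.

45.05 hours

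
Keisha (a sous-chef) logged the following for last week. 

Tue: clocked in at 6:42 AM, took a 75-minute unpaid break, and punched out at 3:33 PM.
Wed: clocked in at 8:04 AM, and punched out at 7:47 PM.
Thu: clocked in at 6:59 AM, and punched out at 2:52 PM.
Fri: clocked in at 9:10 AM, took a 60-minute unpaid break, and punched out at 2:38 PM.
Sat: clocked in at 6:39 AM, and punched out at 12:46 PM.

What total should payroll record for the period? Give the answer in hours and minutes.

Tue: 6:42 AM–3:33 PM = 8 h 51 min; less 75 min break → 7 h 36 min
Wed: 8:04 AM–7:47 PM = 11 h 43 min
Thu: 6:59 AM–2:52 PM = 7 h 53 min
Fri: 9:10 AM–2:38 PM = 5 h 28 min; less 60 min break → 4 h 28 min
Sat: 6:39 AM–12:46 PM = 6 h 7 min
Total: 7 h 36 min + 11 h 43 min + 7 h 53 min + 4 h 28 min + 6 h 7 min = 37 h 47 min.

37 h 47 min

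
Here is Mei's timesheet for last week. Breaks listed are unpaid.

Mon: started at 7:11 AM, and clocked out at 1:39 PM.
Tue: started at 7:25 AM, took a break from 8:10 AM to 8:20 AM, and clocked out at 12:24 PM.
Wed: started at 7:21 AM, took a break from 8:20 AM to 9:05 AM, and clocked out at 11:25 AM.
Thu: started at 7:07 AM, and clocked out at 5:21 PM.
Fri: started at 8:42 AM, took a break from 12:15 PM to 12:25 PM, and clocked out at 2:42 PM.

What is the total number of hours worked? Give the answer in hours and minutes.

30 h 40 min

Mon: 7:11 AM–1:39 PM = 6 h 28 min
Tue: 7:25 AM–12:24 PM = 4 h 59 min; less 10 min break → 4 h 49 min
Wed: 7:21 AM–11:25 AM = 4 h 4 min; less 45 min break → 3 h 19 min
Thu: 7:07 AM–5:21 PM = 10 h 14 min
Fri: 8:42 AM–2:42 PM = 6 h 0 min; less 10 min break → 5 h 50 min
Total: 6 h 28 min + 4 h 49 min + 3 h 19 min + 10 h 14 min + 5 h 50 min = 30 h 40 min.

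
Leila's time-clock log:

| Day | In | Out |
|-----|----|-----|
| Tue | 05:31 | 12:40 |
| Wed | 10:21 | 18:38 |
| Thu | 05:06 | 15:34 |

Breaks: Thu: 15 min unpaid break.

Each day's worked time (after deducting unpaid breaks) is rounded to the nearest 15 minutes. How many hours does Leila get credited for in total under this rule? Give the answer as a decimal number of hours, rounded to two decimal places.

Tue: 05:31–12:40 = 7 h 9 min → rounds to 7 h 15 min
Wed: 10:21–18:38 = 8 h 17 min → rounds to 8 h 15 min
Thu: 05:06–15:34 = 10 h 28 min − 15 min = 10 h 13 min → rounds to 10 h 15 min
Total credited: 25 h 45 min.

25.75 hours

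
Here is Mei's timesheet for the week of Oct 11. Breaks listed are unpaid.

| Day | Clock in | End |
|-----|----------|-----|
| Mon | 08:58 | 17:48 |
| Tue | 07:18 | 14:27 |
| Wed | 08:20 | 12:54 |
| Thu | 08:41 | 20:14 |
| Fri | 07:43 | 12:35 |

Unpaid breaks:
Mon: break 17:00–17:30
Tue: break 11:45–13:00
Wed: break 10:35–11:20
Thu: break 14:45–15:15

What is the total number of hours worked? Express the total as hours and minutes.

33 h 58 min

Mon: 08:58–17:48 = 8 h 50 min; less 30 min break → 8 h 20 min
Tue: 07:18–14:27 = 7 h 9 min; less 75 min break → 5 h 54 min
Wed: 08:20–12:54 = 4 h 34 min; less 45 min break → 3 h 49 min
Thu: 08:41–20:14 = 11 h 33 min; less 30 min break → 11 h 3 min
Fri: 07:43–12:35 = 4 h 52 min
Total: 8 h 20 min + 5 h 54 min + 3 h 49 min + 11 h 3 min + 4 h 52 min = 33 h 58 min.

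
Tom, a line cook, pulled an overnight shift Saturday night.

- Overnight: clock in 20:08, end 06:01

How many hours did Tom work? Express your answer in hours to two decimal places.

Overnight: 20:08 → midnight = 3 h 52 min; midnight → 06:01 = 6 h 1 min; span 9 h 53 min

9.88 hours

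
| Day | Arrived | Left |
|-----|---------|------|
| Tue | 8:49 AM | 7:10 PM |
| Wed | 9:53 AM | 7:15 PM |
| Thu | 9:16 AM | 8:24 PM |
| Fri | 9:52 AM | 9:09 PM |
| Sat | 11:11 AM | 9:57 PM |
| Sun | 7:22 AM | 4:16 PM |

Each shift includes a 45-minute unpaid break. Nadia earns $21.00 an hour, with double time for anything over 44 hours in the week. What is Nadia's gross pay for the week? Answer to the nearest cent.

$1482.60

Tue: 8:49 AM–7:10 PM = 10 h 21 min; less 45 min break → 9 h 36 min
Wed: 9:53 AM–7:15 PM = 9 h 22 min; less 45 min break → 8 h 37 min
Thu: 9:16 AM–8:24 PM = 11 h 8 min; less 45 min break → 10 h 23 min
Fri: 9:52 AM–9:09 PM = 11 h 17 min; less 45 min break → 10 h 32 min
Sat: 11:11 AM–9:57 PM = 10 h 46 min; less 45 min break → 10 h 1 min
Sun: 7:22 AM–4:16 PM = 8 h 54 min; less 45 min break → 8 h 9 min
Total worked: 57 h 18 min = 3438 min.
Regular 44 h 0 min = 2640 min at $21.00/h; overtime 13 h 18 min = 798 min at $42.00/h.
Pay = (2640 × $21.00 + 798 × $42.00) ÷ 60 = $1482.60.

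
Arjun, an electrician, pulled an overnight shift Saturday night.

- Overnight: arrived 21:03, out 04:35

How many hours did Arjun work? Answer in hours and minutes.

Overnight: 21:03 → midnight = 2 h 57 min; midnight → 04:35 = 4 h 35 min; span 7 h 32 min

7 h 32 min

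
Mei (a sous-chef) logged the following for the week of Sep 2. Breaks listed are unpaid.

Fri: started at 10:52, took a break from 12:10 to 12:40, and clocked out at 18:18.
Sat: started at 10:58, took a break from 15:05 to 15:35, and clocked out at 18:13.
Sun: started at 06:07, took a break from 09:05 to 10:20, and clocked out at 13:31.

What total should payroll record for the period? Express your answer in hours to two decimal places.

19.83 hours

Fri: 10:52–18:18 = 7 h 26 min; less 30 min break → 6 h 56 min
Sat: 10:58–18:13 = 7 h 15 min; less 30 min break → 6 h 45 min
Sun: 06:07–13:31 = 7 h 24 min; less 75 min break → 6 h 9 min
Total: 6 h 56 min + 6 h 45 min + 6 h 9 min = 19 h 50 min.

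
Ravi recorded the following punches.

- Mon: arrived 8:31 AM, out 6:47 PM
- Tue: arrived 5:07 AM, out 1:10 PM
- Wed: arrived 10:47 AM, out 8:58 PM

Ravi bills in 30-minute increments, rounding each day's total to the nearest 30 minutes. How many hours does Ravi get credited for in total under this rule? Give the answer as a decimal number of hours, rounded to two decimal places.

Mon: 8:31 AM–6:47 PM = 10 h 16 min → rounds to 10 h 30 min
Tue: 5:07 AM–1:10 PM = 8 h 3 min → rounds to 8 h 0 min
Wed: 10:47 AM–8:58 PM = 10 h 11 min → rounds to 10 h 0 min
Total credited: 28 h 30 min.

28.50 hours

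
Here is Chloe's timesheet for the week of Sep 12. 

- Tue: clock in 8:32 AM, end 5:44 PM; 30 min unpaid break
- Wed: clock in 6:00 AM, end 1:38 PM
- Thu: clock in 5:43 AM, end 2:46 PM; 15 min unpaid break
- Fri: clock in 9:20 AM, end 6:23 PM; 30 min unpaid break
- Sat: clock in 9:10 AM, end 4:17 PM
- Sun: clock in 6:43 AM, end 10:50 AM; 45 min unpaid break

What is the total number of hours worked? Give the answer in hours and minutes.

44 h 10 min

Tue: 8:32 AM–5:44 PM = 9 h 12 min; less 30 min break → 8 h 42 min
Wed: 6:00 AM–1:38 PM = 7 h 38 min
Thu: 5:43 AM–2:46 PM = 9 h 3 min; less 15 min break → 8 h 48 min
Fri: 9:20 AM–6:23 PM = 9 h 3 min; less 30 min break → 8 h 33 min
Sat: 9:10 AM–4:17 PM = 7 h 7 min
Sun: 6:43 AM–10:50 AM = 4 h 7 min; less 45 min break → 3 h 22 min
Total: 8 h 42 min + 7 h 38 min + 8 h 48 min + 8 h 33 min + 7 h 7 min + 3 h 22 min = 44 h 10 min.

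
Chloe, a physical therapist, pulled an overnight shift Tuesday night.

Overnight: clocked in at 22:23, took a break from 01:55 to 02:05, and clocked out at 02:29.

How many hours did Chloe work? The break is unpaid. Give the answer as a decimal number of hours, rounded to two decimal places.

Overnight: 22:23 → midnight = 1 h 37 min; midnight → 02:29 = 2 h 29 min; span 4 h 6 min; less 10 min break → 3 h 56 min

3.93 hours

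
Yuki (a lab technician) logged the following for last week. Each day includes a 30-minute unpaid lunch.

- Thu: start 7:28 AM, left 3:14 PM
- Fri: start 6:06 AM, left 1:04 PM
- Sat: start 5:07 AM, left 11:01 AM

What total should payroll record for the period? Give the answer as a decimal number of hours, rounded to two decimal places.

19.13 hours

Thu: 7:28 AM–3:14 PM = 7 h 46 min; less 30 min break → 7 h 16 min
Fri: 6:06 AM–1:04 PM = 6 h 58 min; less 30 min break → 6 h 28 min
Sat: 5:07 AM–11:01 AM = 5 h 54 min; less 30 min break → 5 h 24 min
Total: 7 h 16 min + 6 h 28 min + 5 h 24 min = 19 h 8 min.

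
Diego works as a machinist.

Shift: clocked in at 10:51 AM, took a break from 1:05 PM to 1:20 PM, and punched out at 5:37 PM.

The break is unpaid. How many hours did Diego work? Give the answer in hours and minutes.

Shift: 10:51 AM–5:37 PM = 6 h 46 min; less 15 min break → 6 h 31 min

6 h 31 min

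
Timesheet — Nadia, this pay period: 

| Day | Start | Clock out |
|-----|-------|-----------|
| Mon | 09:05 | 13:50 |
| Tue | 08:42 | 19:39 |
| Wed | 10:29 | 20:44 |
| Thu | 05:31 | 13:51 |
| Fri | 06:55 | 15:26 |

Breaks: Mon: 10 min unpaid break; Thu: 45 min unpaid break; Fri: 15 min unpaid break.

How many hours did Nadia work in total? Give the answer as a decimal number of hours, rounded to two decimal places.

Mon: 09:05–13:50 = 4 h 45 min; less 10 min break → 4 h 35 min
Tue: 08:42–19:39 = 10 h 57 min
Wed: 10:29–20:44 = 10 h 15 min
Thu: 05:31–13:51 = 8 h 20 min; less 45 min break → 7 h 35 min
Fri: 06:55–15:26 = 8 h 31 min; less 15 min break → 8 h 16 min
Total: 4 h 35 min + 10 h 57 min + 10 h 15 min + 7 h 35 min + 8 h 16 min = 41 h 38 min.

41.63 hours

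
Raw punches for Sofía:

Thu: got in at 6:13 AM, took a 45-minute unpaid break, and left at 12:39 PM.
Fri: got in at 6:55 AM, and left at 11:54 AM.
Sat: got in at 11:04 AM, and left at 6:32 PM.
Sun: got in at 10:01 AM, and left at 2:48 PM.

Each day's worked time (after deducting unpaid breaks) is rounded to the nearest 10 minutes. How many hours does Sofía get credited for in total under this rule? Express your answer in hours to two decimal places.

23.00 hours

Thu: 6:13 AM–12:39 PM = 6 h 26 min − 45 min = 5 h 41 min → rounds to 5 h 40 min
Fri: 6:55 AM–11:54 AM = 4 h 59 min → rounds to 5 h 0 min
Sat: 11:04 AM–6:32 PM = 7 h 28 min → rounds to 7 h 30 min
Sun: 10:01 AM–2:48 PM = 4 h 47 min → rounds to 4 h 50 min
Total credited: 23 h 0 min.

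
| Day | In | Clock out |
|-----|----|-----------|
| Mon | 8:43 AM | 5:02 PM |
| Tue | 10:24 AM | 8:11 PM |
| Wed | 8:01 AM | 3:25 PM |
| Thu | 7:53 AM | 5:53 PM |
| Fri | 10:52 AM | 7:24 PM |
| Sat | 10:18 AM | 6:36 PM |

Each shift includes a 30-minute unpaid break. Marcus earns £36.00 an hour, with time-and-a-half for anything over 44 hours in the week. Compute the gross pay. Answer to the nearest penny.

Mon: 8:43 AM–5:02 PM = 8 h 19 min; less 30 min break → 7 h 49 min
Tue: 10:24 AM–8:11 PM = 9 h 47 min; less 30 min break → 9 h 17 min
Wed: 8:01 AM–3:25 PM = 7 h 24 min; less 30 min break → 6 h 54 min
Thu: 7:53 AM–5:53 PM = 10 h 0 min; less 30 min break → 9 h 30 min
Fri: 10:52 AM–7:24 PM = 8 h 32 min; less 30 min break → 8 h 2 min
Sat: 10:18 AM–6:36 PM = 8 h 18 min; less 30 min break → 7 h 48 min
Total worked: 49 h 20 min = 2960 min.
Regular 44 h 0 min = 2640 min at £36.00/h; overtime 5 h 20 min = 320 min at £54.00/h.
Pay = (2640 × £36.00 + 320 × £54.00) ÷ 60 = £1872.00.

£1872.00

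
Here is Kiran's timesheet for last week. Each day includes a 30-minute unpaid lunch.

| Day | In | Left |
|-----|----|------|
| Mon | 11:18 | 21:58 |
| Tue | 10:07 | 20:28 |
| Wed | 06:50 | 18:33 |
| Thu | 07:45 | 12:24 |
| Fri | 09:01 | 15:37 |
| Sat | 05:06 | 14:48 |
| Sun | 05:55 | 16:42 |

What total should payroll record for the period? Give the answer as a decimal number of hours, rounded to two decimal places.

Mon: 11:18–21:58 = 10 h 40 min; less 30 min break → 10 h 10 min
Tue: 10:07–20:28 = 10 h 21 min; less 30 min break → 9 h 51 min
Wed: 06:50–18:33 = 11 h 43 min; less 30 min break → 11 h 13 min
Thu: 07:45–12:24 = 4 h 39 min; less 30 min break → 4 h 9 min
Fri: 09:01–15:37 = 6 h 36 min; less 30 min break → 6 h 6 min
Sat: 05:06–14:48 = 9 h 42 min; less 30 min break → 9 h 12 min
Sun: 05:55–16:42 = 10 h 47 min; less 30 min break → 10 h 17 min
Total: 10 h 10 min + 9 h 51 min + 11 h 13 min + 4 h 9 min + 6 h 6 min + 9 h 12 min + 10 h 17 min = 60 h 58 min.

60.97 hours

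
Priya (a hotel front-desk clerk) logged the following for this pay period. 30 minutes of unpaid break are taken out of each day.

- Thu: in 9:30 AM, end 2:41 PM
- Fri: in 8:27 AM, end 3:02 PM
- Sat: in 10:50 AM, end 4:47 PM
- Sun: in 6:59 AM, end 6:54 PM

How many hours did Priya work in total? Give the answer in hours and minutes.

Thu: 9:30 AM–2:41 PM = 5 h 11 min; less 30 min break → 4 h 41 min
Fri: 8:27 AM–3:02 PM = 6 h 35 min; less 30 min break → 6 h 5 min
Sat: 10:50 AM–4:47 PM = 5 h 57 min; less 30 min break → 5 h 27 min
Sun: 6:59 AM–6:54 PM = 11 h 55 min; less 30 min break → 11 h 25 min
Total: 4 h 41 min + 6 h 5 min + 5 h 27 min + 11 h 25 min = 27 h 38 min.

27 h 38 min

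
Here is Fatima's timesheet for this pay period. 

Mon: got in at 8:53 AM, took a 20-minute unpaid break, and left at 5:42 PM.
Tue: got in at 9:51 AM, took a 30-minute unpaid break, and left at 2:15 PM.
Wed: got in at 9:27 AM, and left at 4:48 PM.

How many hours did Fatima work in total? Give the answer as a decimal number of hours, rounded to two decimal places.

Mon: 8:53 AM–5:42 PM = 8 h 49 min; less 20 min break → 8 h 29 min
Tue: 9:51 AM–2:15 PM = 4 h 24 min; less 30 min break → 3 h 54 min
Wed: 9:27 AM–4:48 PM = 7 h 21 min
Total: 8 h 29 min + 3 h 54 min + 7 h 21 min = 19 h 44 min.

19.73 hours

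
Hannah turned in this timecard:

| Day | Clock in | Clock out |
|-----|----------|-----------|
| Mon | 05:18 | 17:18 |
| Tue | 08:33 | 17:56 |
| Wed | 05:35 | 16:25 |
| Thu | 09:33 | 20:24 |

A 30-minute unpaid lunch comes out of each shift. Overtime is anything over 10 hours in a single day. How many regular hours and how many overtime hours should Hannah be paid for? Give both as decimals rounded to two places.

Mon: 05:18–17:18 = 12 h 0 min; less 30 min break → 11 h 30 min
Tue: 08:33–17:56 = 9 h 23 min; less 30 min break → 8 h 53 min
Wed: 05:35–16:25 = 10 h 50 min; less 30 min break → 10 h 20 min
Thu: 09:33–20:24 = 10 h 51 min; less 30 min break → 10 h 21 min
Mon reg 10 h 0 min / OT 1 h 30 min; Tue reg 8 h 53 min / OT 0 h 0 min; Wed reg 10 h 0 min / OT 0 h 20 min; Thu reg 10 h 0 min / OT 0 h 21 min.
Totals: regular 38 h 53 min, overtime 2 h 11 min.

Regular 38.88 hours, overtime 2.18 hours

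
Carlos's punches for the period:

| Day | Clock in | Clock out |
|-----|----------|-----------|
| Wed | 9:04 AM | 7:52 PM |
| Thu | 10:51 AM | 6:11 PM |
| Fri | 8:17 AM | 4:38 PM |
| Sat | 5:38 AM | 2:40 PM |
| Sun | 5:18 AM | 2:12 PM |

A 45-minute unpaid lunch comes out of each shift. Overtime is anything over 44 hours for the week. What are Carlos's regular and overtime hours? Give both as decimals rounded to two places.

Wed: 9:04 AM–7:52 PM = 10 h 48 min; less 45 min break → 10 h 3 min
Thu: 10:51 AM–6:11 PM = 7 h 20 min; less 45 min break → 6 h 35 min
Fri: 8:17 AM–4:38 PM = 8 h 21 min; less 45 min break → 7 h 36 min
Sat: 5:38 AM–2:40 PM = 9 h 2 min; less 45 min break → 8 h 17 min
Sun: 5:18 AM–2:12 PM = 8 h 54 min; less 45 min break → 8 h 9 min
Total worked: 40 h 40 min = 40.67 h.
Threshold 44 h → overtime 0 h 0 min, regular 40 h 40 min.

Regular 40.67 hours, overtime 0.00 hours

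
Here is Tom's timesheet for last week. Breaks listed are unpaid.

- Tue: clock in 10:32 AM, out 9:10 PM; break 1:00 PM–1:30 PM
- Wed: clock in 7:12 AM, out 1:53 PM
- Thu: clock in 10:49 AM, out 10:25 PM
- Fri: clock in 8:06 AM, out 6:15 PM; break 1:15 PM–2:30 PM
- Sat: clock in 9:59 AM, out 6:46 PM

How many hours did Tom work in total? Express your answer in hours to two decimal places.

46.10 hours

Tue: 10:32 AM–9:10 PM = 10 h 38 min; less 30 min break → 10 h 8 min
Wed: 7:12 AM–1:53 PM = 6 h 41 min
Thu: 10:49 AM–10:25 PM = 11 h 36 min
Fri: 8:06 AM–6:15 PM = 10 h 9 min; less 75 min break → 8 h 54 min
Sat: 9:59 AM–6:46 PM = 8 h 47 min
Total: 10 h 8 min + 6 h 41 min + 11 h 36 min + 8 h 54 min + 8 h 47 min = 46 h 6 min.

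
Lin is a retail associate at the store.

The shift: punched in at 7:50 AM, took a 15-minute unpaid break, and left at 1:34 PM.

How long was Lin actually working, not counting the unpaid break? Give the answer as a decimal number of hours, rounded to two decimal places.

5.48 hours

The shift: 7:50 AM–1:34 PM = 5 h 44 min; less 15 min break → 5 h 29 min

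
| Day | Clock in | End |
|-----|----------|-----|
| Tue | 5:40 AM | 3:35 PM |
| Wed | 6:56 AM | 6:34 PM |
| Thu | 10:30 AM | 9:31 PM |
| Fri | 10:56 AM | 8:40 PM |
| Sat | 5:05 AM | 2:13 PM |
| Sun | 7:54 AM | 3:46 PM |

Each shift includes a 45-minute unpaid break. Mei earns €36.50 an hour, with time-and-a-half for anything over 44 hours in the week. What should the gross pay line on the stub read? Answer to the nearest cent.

€2197.30

Tue: 5:40 AM–3:35 PM = 9 h 55 min; less 45 min break → 9 h 10 min
Wed: 6:56 AM–6:34 PM = 11 h 38 min; less 45 min break → 10 h 53 min
Thu: 10:30 AM–9:31 PM = 11 h 1 min; less 45 min break → 10 h 16 min
Fri: 10:56 AM–8:40 PM = 9 h 44 min; less 45 min break → 8 h 59 min
Sat: 5:05 AM–2:13 PM = 9 h 8 min; less 45 min break → 8 h 23 min
Sun: 7:54 AM–3:46 PM = 7 h 52 min; less 45 min break → 7 h 7 min
Total worked: 54 h 48 min = 3288 min.
Regular 44 h 0 min = 2640 min at €36.50/h; overtime 10 h 48 min = 648 min at €54.75/h.
Pay = (2640 × €36.50 + 648 × €54.75) ÷ 60 = €2197.30.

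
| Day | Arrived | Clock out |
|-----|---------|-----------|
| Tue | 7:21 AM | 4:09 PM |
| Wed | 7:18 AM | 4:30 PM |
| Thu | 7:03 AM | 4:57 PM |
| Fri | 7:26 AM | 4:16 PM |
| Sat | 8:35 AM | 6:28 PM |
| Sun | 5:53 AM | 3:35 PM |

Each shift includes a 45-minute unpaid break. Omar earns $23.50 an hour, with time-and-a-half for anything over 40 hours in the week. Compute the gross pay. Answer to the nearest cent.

$1356.54

Tue: 7:21 AM–4:09 PM = 8 h 48 min; less 45 min break → 8 h 3 min
Wed: 7:18 AM–4:30 PM = 9 h 12 min; less 45 min break → 8 h 27 min
Thu: 7:03 AM–4:57 PM = 9 h 54 min; less 45 min break → 9 h 9 min
Fri: 7:26 AM–4:16 PM = 8 h 50 min; less 45 min break → 8 h 5 min
Sat: 8:35 AM–6:28 PM = 9 h 53 min; less 45 min break → 9 h 8 min
Sun: 5:53 AM–3:35 PM = 9 h 42 min; less 45 min break → 8 h 57 min
Total worked: 51 h 49 min = 3109 min.
Regular 40 h 0 min = 2400 min at $23.50/h; overtime 11 h 49 min = 709 min at $35.25/h.
Pay = (2400 × $23.50 + 709 × $35.25) ÷ 60 = $1356.54.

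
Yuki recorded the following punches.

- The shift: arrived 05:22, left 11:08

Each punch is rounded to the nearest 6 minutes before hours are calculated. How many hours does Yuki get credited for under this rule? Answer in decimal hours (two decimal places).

5.70 hours

The shift: in 05:22→05:24, out 11:08→11:06; 5 h 42 min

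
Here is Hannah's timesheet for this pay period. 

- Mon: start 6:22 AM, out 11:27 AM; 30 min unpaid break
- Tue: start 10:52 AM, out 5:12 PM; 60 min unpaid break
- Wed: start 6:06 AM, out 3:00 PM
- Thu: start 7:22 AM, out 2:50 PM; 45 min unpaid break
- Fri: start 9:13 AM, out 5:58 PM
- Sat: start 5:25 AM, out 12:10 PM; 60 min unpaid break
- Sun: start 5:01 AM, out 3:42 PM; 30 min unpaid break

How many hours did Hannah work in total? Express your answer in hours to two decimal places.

50.22 hours

Mon: 6:22 AM–11:27 AM = 5 h 5 min; less 30 min break → 4 h 35 min
Tue: 10:52 AM–5:12 PM = 6 h 20 min; less 60 min break → 5 h 20 min
Wed: 6:06 AM–3:00 PM = 8 h 54 min
Thu: 7:22 AM–2:50 PM = 7 h 28 min; less 45 min break → 6 h 43 min
Fri: 9:13 AM–5:58 PM = 8 h 45 min
Sat: 5:25 AM–12:10 PM = 6 h 45 min; less 60 min break → 5 h 45 min
Sun: 5:01 AM–3:42 PM = 10 h 41 min; less 30 min break → 10 h 11 min
Total: 4 h 35 min + 5 h 20 min + 8 h 54 min + 6 h 43 min + 8 h 45 min + 5 h 45 min + 10 h 11 min = 50 h 13 min.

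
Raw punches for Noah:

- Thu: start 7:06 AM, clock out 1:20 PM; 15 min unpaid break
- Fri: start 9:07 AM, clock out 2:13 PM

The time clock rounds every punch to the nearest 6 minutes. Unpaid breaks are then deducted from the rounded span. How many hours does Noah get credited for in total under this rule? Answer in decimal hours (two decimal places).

Thu: in 7:06 AM→7:06 AM, out 1:20 PM→1:18 PM; 6 h 12 min − 15 min = 5 h 57 min
Fri: in 9:07 AM→9:06 AM, out 2:13 PM→2:12 PM; 5 h 6 min
Total credited: 11 h 3 min.

11.05 hours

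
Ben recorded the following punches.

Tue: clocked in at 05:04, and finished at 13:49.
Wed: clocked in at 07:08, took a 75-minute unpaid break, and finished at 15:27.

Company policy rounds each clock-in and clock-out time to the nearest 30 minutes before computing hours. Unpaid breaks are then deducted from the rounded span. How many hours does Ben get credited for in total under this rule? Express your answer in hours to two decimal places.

Tue: in 05:04→05:00, out 13:49→14:00; 9 h 0 min
Wed: in 07:08→07:00, out 15:27→15:30; 8 h 30 min − 75 min = 7 h 15 min
Total credited: 16 h 15 min.

16.25 hours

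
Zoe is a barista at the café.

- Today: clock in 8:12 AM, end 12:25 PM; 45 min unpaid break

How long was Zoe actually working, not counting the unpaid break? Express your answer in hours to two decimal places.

Today: 8:12 AM–12:25 PM = 4 h 13 min; less 45 min break → 3 h 28 min

3.47 hours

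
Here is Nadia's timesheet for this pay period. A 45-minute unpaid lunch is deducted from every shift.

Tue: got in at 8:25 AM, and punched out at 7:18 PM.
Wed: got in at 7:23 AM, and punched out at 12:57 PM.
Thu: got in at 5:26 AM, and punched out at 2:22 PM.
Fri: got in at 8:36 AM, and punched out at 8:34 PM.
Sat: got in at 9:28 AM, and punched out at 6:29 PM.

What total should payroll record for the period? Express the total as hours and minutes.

42 h 37 min

Tue: 8:25 AM–7:18 PM = 10 h 53 min; less 45 min break → 10 h 8 min
Wed: 7:23 AM–12:57 PM = 5 h 34 min; less 45 min break → 4 h 49 min
Thu: 5:26 AM–2:22 PM = 8 h 56 min; less 45 min break → 8 h 11 min
Fri: 8:36 AM–8:34 PM = 11 h 58 min; less 45 min break → 11 h 13 min
Sat: 9:28 AM–6:29 PM = 9 h 1 min; less 45 min break → 8 h 16 min
Total: 10 h 8 min + 4 h 49 min + 8 h 11 min + 11 h 13 min + 8 h 16 min = 42 h 37 min.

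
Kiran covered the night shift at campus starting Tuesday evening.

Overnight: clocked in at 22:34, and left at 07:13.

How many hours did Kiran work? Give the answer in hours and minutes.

8 h 39 min

Overnight: 22:34 → midnight = 1 h 26 min; midnight → 07:13 = 7 h 13 min; span 8 h 39 min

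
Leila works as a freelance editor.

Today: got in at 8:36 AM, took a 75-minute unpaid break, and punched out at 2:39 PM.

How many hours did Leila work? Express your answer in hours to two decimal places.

4.80 hours

Today: 8:36 AM–2:39 PM = 6 h 3 min; less 75 min break → 4 h 48 min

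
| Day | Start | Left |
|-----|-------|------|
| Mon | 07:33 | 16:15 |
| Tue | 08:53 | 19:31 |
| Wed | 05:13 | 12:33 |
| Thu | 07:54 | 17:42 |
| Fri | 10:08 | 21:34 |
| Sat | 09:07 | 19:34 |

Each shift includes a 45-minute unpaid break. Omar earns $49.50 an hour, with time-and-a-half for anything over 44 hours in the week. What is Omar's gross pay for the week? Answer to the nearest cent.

$2909.36

Mon: 07:33–16:15 = 8 h 42 min; less 45 min break → 7 h 57 min
Tue: 08:53–19:31 = 10 h 38 min; less 45 min break → 9 h 53 min
Wed: 05:13–12:33 = 7 h 20 min; less 45 min break → 6 h 35 min
Thu: 07:54–17:42 = 9 h 48 min; less 45 min break → 9 h 3 min
Fri: 10:08–21:34 = 11 h 26 min; less 45 min break → 10 h 41 min
Sat: 09:07–19:34 = 10 h 27 min; less 45 min break → 9 h 42 min
Total worked: 53 h 51 min = 3231 min.
Regular 44 h 0 min = 2640 min at $49.50/h; overtime 9 h 51 min = 591 min at $74.25/h.
Pay = (2640 × $49.50 + 591 × $74.25) ÷ 60 = $2909.36.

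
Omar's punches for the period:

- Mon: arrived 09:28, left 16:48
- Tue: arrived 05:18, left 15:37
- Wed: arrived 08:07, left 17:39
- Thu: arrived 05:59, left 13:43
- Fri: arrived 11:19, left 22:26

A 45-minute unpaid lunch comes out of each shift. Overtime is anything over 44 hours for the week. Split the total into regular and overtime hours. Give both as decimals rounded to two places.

Regular 42.28 hours, overtime 0.00 hours

Mon: 09:28–16:48 = 7 h 20 min; less 45 min break → 6 h 35 min
Tue: 05:18–15:37 = 10 h 19 min; less 45 min break → 9 h 34 min
Wed: 08:07–17:39 = 9 h 32 min; less 45 min break → 8 h 47 min
Thu: 05:59–13:43 = 7 h 44 min; less 45 min break → 6 h 59 min
Fri: 11:19–22:26 = 11 h 7 min; less 45 min break → 10 h 22 min
Total worked: 42 h 17 min = 42.28 h.
Threshold 44 h → overtime 0 h 0 min, regular 42 h 17 min.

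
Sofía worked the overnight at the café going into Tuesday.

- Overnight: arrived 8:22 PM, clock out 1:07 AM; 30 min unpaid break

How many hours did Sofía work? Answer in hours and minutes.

Overnight: 8:22 PM → midnight = 3 h 38 min; midnight → 1:07 AM = 1 h 7 min; span 4 h 45 min; less 30 min break → 4 h 15 min

4 h 15 min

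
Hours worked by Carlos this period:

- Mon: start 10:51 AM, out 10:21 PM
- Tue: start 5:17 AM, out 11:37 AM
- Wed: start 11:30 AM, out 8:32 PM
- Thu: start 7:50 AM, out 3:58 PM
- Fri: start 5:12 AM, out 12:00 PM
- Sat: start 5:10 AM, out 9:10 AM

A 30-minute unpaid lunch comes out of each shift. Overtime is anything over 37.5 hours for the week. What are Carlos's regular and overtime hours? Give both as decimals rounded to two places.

Regular 37.50 hours, overtime 5.30 hours

Mon: 10:51 AM–10:21 PM = 11 h 30 min; less 30 min break → 11 h 0 min
Tue: 5:17 AM–11:37 AM = 6 h 20 min; less 30 min break → 5 h 50 min
Wed: 11:30 AM–8:32 PM = 9 h 2 min; less 30 min break → 8 h 32 min
Thu: 7:50 AM–3:58 PM = 8 h 8 min; less 30 min break → 7 h 38 min
Fri: 5:12 AM–12:00 PM = 6 h 48 min; less 30 min break → 6 h 18 min
Sat: 5:10 AM–9:10 AM = 4 h 0 min; less 30 min break → 3 h 30 min
Total worked: 42 h 48 min = 42.80 h.
Threshold 37.5 h → overtime 5 h 18 min, regular 37 h 30 min.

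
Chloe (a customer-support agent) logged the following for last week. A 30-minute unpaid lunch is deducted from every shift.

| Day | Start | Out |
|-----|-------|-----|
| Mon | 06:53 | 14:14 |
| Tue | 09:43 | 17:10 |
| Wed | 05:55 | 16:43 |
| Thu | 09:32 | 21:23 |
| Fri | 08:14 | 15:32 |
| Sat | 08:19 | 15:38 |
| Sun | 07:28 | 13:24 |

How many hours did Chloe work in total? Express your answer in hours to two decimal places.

54.50 hours

Mon: 06:53–14:14 = 7 h 21 min; less 30 min break → 6 h 51 min
Tue: 09:43–17:10 = 7 h 27 min; less 30 min break → 6 h 57 min
Wed: 05:55–16:43 = 10 h 48 min; less 30 min break → 10 h 18 min
Thu: 09:32–21:23 = 11 h 51 min; less 30 min break → 11 h 21 min
Fri: 08:14–15:32 = 7 h 18 min; less 30 min break → 6 h 48 min
Sat: 08:19–15:38 = 7 h 19 min; less 30 min break → 6 h 49 min
Sun: 07:28–13:24 = 5 h 56 min; less 30 min break → 5 h 26 min
Total: 6 h 51 min + 6 h 57 min + 10 h 18 min + 11 h 21 min + 6 h 48 min + 6 h 49 min + 5 h 26 min = 54 h 30 min.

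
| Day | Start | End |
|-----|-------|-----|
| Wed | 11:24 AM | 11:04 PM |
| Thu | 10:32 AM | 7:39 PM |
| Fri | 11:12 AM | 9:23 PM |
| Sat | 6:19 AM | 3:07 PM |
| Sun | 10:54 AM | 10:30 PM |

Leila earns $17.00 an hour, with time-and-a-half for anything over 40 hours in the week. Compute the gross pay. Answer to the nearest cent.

$969.85

Wed: 11:24 AM–11:04 PM = 11 h 40 min
Thu: 10:32 AM–7:39 PM = 9 h 7 min
Fri: 11:12 AM–9:23 PM = 10 h 11 min
Sat: 6:19 AM–3:07 PM = 8 h 48 min
Sun: 10:54 AM–10:30 PM = 11 h 36 min
Total worked: 51 h 22 min = 3082 min.
Regular 40 h 0 min = 2400 min at $17.00/h; overtime 11 h 22 min = 682 min at $25.50/h.
Pay = (2400 × $17.00 + 682 × $25.50) ÷ 60 = $969.85.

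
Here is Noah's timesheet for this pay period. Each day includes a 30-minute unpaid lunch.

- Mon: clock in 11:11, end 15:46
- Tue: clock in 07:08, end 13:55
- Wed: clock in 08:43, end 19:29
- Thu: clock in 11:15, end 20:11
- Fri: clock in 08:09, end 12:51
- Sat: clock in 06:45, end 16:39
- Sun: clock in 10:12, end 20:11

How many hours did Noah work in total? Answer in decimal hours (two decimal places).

52.15 hours

Mon: 11:11–15:46 = 4 h 35 min; less 30 min break → 4 h 5 min
Tue: 07:08–13:55 = 6 h 47 min; less 30 min break → 6 h 17 min
Wed: 08:43–19:29 = 10 h 46 min; less 30 min break → 10 h 16 min
Thu: 11:15–20:11 = 8 h 56 min; less 30 min break → 8 h 26 min
Fri: 08:09–12:51 = 4 h 42 min; less 30 min break → 4 h 12 min
Sat: 06:45–16:39 = 9 h 54 min; less 30 min break → 9 h 24 min
Sun: 10:12–20:11 = 9 h 59 min; less 30 min break → 9 h 29 min
Total: 4 h 5 min + 6 h 17 min + 10 h 16 min + 8 h 26 min + 4 h 12 min + 9 h 24 min + 9 h 29 min = 52 h 9 min.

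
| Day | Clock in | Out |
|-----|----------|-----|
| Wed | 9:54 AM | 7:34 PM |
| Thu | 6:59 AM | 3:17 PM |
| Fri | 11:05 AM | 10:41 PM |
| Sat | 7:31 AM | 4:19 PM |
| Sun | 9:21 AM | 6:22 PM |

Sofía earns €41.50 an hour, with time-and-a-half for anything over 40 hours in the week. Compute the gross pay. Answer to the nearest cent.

Wed: 9:54 AM–7:34 PM = 9 h 40 min
Thu: 6:59 AM–3:17 PM = 8 h 18 min
Fri: 11:05 AM–10:41 PM = 11 h 36 min
Sat: 7:31 AM–4:19 PM = 8 h 48 min
Sun: 9:21 AM–6:22 PM = 9 h 1 min
Total worked: 47 h 23 min = 2843 min.
Regular 40 h 0 min = 2400 min at €41.50/h; overtime 7 h 23 min = 443 min at €62.25/h.
Pay = (2400 × €41.50 + 443 × €62.25) ÷ 60 = €2119.61.

€2119.61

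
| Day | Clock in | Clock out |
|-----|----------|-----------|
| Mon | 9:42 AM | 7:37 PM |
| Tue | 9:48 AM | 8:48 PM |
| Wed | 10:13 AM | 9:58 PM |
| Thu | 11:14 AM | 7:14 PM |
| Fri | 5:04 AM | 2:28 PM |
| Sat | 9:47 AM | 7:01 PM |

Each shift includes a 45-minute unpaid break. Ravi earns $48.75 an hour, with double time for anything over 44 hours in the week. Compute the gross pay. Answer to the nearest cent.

$3198.00

Mon: 9:42 AM–7:37 PM = 9 h 55 min; less 45 min break → 9 h 10 min
Tue: 9:48 AM–8:48 PM = 11 h 0 min; less 45 min break → 10 h 15 min
Wed: 10:13 AM–9:58 PM = 11 h 45 min; less 45 min break → 11 h 0 min
Thu: 11:14 AM–7:14 PM = 8 h 0 min; less 45 min break → 7 h 15 min
Fri: 5:04 AM–2:28 PM = 9 h 24 min; less 45 min break → 8 h 39 min
Sat: 9:47 AM–7:01 PM = 9 h 14 min; less 45 min break → 8 h 29 min
Total worked: 54 h 48 min = 3288 min.
Regular 44 h 0 min = 2640 min at $48.75/h; overtime 10 h 48 min = 648 min at $97.50/h.
Pay = (2640 × $48.75 + 648 × $97.50) ÷ 60 = $3198.00.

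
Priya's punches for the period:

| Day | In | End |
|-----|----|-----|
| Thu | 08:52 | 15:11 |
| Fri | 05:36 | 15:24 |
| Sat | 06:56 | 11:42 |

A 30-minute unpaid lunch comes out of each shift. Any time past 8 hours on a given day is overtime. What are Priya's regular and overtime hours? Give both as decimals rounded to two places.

Regular 18.08 hours, overtime 1.30 hours

Thu: 08:52–15:11 = 6 h 19 min; less 30 min break → 5 h 49 min
Fri: 05:36–15:24 = 9 h 48 min; less 30 min break → 9 h 18 min
Sat: 06:56–11:42 = 4 h 46 min; less 30 min break → 4 h 16 min
Thu reg 5 h 49 min / OT 0 h 0 min; Fri reg 8 h 0 min / OT 1 h 18 min; Sat reg 4 h 16 min / OT 0 h 0 min.
Totals: regular 18 h 5 min, overtime 1 h 18 min.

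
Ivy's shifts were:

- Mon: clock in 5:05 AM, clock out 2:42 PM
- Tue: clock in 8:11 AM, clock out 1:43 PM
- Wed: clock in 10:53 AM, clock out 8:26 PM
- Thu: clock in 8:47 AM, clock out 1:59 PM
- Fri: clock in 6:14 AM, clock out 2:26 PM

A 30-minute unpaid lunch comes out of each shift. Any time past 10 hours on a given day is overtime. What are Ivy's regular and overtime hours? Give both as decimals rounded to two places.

Mon: 5:05 AM–2:42 PM = 9 h 37 min; less 30 min break → 9 h 7 min
Tue: 8:11 AM–1:43 PM = 5 h 32 min; less 30 min break → 5 h 2 min
Wed: 10:53 AM–8:26 PM = 9 h 33 min; less 30 min break → 9 h 3 min
Thu: 8:47 AM–1:59 PM = 5 h 12 min; less 30 min break → 4 h 42 min
Fri: 6:14 AM–2:26 PM = 8 h 12 min; less 30 min break → 7 h 42 min
Mon reg 9 h 7 min / OT 0 h 0 min; Tue reg 5 h 2 min / OT 0 h 0 min; Wed reg 9 h 3 min / OT 0 h 0 min; Thu reg 4 h 42 min / OT 0 h 0 min; Fri reg 7 h 42 min / OT 0 h 0 min.
Totals: regular 35 h 36 min, overtime 0 h 0 min.

Regular 35.60 hours, overtime 0.00 hours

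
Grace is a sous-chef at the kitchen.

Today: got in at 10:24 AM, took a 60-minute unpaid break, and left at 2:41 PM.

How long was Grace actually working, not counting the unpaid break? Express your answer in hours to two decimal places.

Today: 10:24 AM–2:41 PM = 4 h 17 min; less 60 min break → 3 h 17 min

3.28 hours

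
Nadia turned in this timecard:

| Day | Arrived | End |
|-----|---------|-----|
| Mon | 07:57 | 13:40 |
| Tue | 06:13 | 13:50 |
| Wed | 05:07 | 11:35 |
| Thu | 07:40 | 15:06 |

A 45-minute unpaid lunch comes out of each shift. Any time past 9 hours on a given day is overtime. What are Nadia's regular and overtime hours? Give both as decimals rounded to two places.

Regular 24.23 hours, overtime 0.00 hours

Mon: 07:57–13:40 = 5 h 43 min; less 45 min break → 4 h 58 min
Tue: 06:13–13:50 = 7 h 37 min; less 45 min break → 6 h 52 min
Wed: 05:07–11:35 = 6 h 28 min; less 45 min break → 5 h 43 min
Thu: 07:40–15:06 = 7 h 26 min; less 45 min break → 6 h 41 min
Mon reg 4 h 58 min / OT 0 h 0 min; Tue reg 6 h 52 min / OT 0 h 0 min; Wed reg 5 h 43 min / OT 0 h 0 min; Thu reg 6 h 41 min / OT 0 h 0 min.
Totals: regular 24 h 14 min, overtime 0 h 0 min.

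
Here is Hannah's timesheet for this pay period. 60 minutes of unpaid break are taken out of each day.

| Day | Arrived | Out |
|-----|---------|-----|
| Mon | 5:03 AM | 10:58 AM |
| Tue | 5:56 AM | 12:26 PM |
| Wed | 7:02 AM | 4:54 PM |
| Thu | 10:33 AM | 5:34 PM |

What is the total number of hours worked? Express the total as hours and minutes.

Mon: 5:03 AM–10:58 AM = 5 h 55 min; less 60 min break → 4 h 55 min
Tue: 5:56 AM–12:26 PM = 6 h 30 min; less 60 min break → 5 h 30 min
Wed: 7:02 AM–4:54 PM = 9 h 52 min; less 60 min break → 8 h 52 min
Thu: 10:33 AM–5:34 PM = 7 h 1 min; less 60 min break → 6 h 1 min
Total: 4 h 55 min + 5 h 30 min + 8 h 52 min + 6 h 1 min = 25 h 18 min.

25 h 18 min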